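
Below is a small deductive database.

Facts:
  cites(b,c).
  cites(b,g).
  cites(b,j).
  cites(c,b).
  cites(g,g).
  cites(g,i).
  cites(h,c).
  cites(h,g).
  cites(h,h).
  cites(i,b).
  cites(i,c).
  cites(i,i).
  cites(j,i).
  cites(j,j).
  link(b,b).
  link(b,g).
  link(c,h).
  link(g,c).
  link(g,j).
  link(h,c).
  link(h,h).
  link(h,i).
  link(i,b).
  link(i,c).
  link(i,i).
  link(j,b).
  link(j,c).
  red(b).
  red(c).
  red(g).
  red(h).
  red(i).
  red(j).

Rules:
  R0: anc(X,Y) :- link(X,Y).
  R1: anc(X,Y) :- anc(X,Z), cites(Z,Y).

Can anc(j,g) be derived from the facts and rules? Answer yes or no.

yes

round 1: derive anc(b,b) via R0 from link(b,b)
round 1: derive anc(b,g) via R0 from link(b,g)
round 1: derive anc(c,h) via R0 from link(c,h)
round 1: derive anc(g,c) via R0 from link(g,c)
round 1: derive anc(g,j) via R0 from link(g,j)
round 1: derive anc(h,c) via R0 from link(h,c)
round 1: derive anc(h,h) via R0 from link(h,h)
round 1: derive anc(h,i) via R0 from link(h,i)
round 1: derive anc(i,b) via R0 from link(i,b)
round 1: derive anc(i,c) via R0 from link(i,c)
round 1: derive anc(i,i) via R0 from link(i,i)
round 1: derive anc(j,b) via R0 from link(j,b)
round 1: derive anc(j,c) via R0 from link(j,c)
round 2: derive anc(b,c) via R1 from anc(b,b), cites(b,c)
round 2: derive anc(b,i) via R1 from anc(b,g), cites(g,i)
round 2: derive anc(b,j) via R1 from anc(b,b), cites(b,j)
round 2: derive anc(c,c) via R1 from anc(c,h), cites(h,c)
round 2: derive anc(c,g) via R1 from anc(c,h), cites(h,g)
round 2: derive anc(g,b) via R1 from anc(g,c), cites(c,b)
round 2: derive anc(g,i) via R1 from anc(g,j), cites(j,i)
round 2: derive anc(h,b) via R1 from anc(h,c), cites(c,b)
round 2: derive anc(h,g) via R1 from anc(h,h), cites(h,g)
round 2: derive anc(i,g) via R1 from anc(i,b), cites(b,g)
round 2: derive anc(i,j) via R1 from anc(i,b), cites(b,j)
round 2: derive anc(j,g) via R1 from anc(j,b), cites(b,g)
round 2: derive anc(j,j) via R1 from anc(j,b), cites(b,j)
round 3: derive anc(c,b) via R1 from anc(c,c), cites(c,b)
round 3: derive anc(c,i) via R1 from anc(c,g), cites(g,i)
round 3: derive anc(g,g) via R1 from anc(g,b), cites(b,g)
round 3: derive anc(h,j) via R1 from anc(h,b), cites(b,j)
round 3: derive anc(j,i) via R1 from anc(j,g), cites(g,i)
round 4: derive anc(c,j) via R1 from anc(c,b), cites(b,j)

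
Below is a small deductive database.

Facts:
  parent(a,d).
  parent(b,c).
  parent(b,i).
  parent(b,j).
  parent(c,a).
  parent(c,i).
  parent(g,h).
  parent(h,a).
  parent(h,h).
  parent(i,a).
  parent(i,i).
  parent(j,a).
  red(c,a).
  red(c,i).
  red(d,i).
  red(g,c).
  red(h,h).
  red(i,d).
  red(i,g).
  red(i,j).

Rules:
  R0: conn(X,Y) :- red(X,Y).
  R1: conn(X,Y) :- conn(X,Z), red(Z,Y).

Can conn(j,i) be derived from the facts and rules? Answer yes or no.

round 1: derive conn(c,a) via R0 from red(c,a)
round 1: derive conn(c,i) via R0 from red(c,i)
round 1: derive conn(d,i) via R0 from red(d,i)
round 1: derive conn(g,c) via R0 from red(g,c)
round 1: derive conn(h,h) via R0 from red(h,h)
round 1: derive conn(i,d) via R0 from red(i,d)
round 1: derive conn(i,g) via R0 from red(i,g)
round 1: derive conn(i,j) via R0 from red(i,j)
round 2: derive conn(c,d) via R1 from conn(c,i), red(i,d)
round 2: derive conn(c,g) via R1 from conn(c,i), red(i,g)
round 2: derive conn(c,j) via R1 from conn(c,i), red(i,j)
round 2: derive conn(d,d) via R1 from conn(d,i), red(i,d)
round 2: derive conn(d,g) via R1 from conn(d,i), red(i,g)
round 2: derive conn(d,j) via R1 from conn(d,i), red(i,j)
round 2: derive conn(g,a) via R1 from conn(g,c), red(c,a)
round 2: derive conn(g,i) via R1 from conn(g,c), red(c,i)
round 2: derive conn(i,c) via R1 from conn(i,g), red(g,c)
round 2: derive conn(i,i) via R1 from conn(i,d), red(d,i)
round 3: derive conn(c,c) via R1 from conn(c,g), red(g,c)
round 3: derive conn(d,c) via R1 from conn(d,g), red(g,c)
round 3: derive conn(g,d) via R1 from conn(g,i), red(i,d)
round 3: derive conn(g,g) via R1 from conn(g,i), red(i,g)
round 3: derive conn(g,j) via R1 from conn(g,i), red(i,j)
round 3: derive conn(i,a) via R1 from conn(i,c), red(c,a)
round 4: derive conn(d,a) via R1 from conn(d,c), red(c,a)

no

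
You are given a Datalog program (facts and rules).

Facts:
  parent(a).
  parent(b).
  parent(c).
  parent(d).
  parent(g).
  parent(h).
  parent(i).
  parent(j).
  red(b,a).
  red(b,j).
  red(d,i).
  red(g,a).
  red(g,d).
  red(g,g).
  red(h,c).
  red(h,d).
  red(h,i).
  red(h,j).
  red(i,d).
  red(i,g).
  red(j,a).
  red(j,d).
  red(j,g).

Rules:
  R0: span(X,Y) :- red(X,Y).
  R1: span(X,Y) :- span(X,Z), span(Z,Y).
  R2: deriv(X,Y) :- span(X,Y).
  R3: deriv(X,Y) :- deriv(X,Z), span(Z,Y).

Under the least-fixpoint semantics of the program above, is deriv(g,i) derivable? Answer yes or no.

yes

round 1: derive span(b,a) via R0 from red(b,a)
round 1: derive span(b,j) via R0 from red(b,j)
round 1: derive span(d,i) via R0 from red(d,i)
round 1: derive span(g,a) via R0 from red(g,a)
round 1: derive span(g,d) via R0 from red(g,d)
round 1: derive span(g,g) via R0 from red(g,g)
round 1: derive span(h,c) via R0 from red(h,c)
round 1: derive span(h,d) via R0 from red(h,d)
round 1: derive span(h,i) via R0 from red(h,i)
round 1: derive span(h,j) via R0 from red(h,j)
round 1: derive span(i,d) via R0 from red(i,d)
round 1: derive span(i,g) via R0 from red(i,g)
round 1: derive span(j,a) via R0 from red(j,a)
round 1: derive span(j,d) via R0 from red(j,d)
round 1: derive span(j,g) via R0 from red(j,g)
round 2: derive span(b,d) via R1 from span(b,j), span(j,d)
round 2: derive span(b,g) via R1 from span(b,j), span(j,g)
round 2: derive span(d,d) via R1 from span(d,i), span(i,d)
round 2: derive span(d,g) via R1 from span(d,i), span(i,g)
round 2: derive span(g,i) via R1 from span(g,d), span(d,i)
round 2: derive span(h,a) via R1 from span(h,j), span(j,a)
round 2: derive span(h,g) via R1 from span(h,i), span(i,g)
round 2: derive span(i,a) via R1 from span(i,g), span(g,a)
round 2: derive span(i,i) via R1 from span(i,d), span(d,i)
round 2: derive span(j,i) via R1 from span(j,d), span(d,i)
round 2: derive deriv(b,a) via R2 from span(b,a)
round 2: derive deriv(b,j) via R2 from span(b,j)
round 2: derive deriv(d,i) via R2 from span(d,i)
round 2: derive deriv(g,a) via R2 from span(g,a)
round 2: derive deriv(g,d) via R2 from span(g,d)
round 2: derive deriv(g,g) via R2 from span(g,g)
round 2: derive deriv(h,c) via R2 from span(h,c)
round 2: derive deriv(h,d) via R2 from span(h,d)
round 2: derive deriv(h,i) via R2 from span(h,i)
round 2: derive deriv(h,j) via R2 from span(h,j)
round 2: derive deriv(i,d) via R2 from span(i,d)
round 2: derive deriv(i,g) via R2 from span(i,g)
round 2: derive deriv(j,a) via R2 from span(j,a)
round 2: derive deriv(j,d) via R2 from span(j,d)
round 2: derive deriv(j,g) via R2 from span(j,g)
round 3: derive span(b,i) via R1 from span(b,d), span(d,i)
round 3: derive span(d,a) via R1 from span(d,g), span(g,a)
round 3: derive deriv(b,d) via R2 from span(b,d)
round 3: derive deriv(b,g) via R2 from span(b,g)
round 3: derive deriv(d,d) via R2 from span(d,d)
round 3: derive deriv(d,g) via R2 from span(d,g)
round 3: derive deriv(g,i) via R2 from span(g,i)
round 3: derive deriv(h,a) via R2 from span(h,a)
round 3: derive deriv(h,g) via R2 from span(h,g)
round 3: derive deriv(i,a) via R2 from span(i,a)
round 3: derive deriv(i,i) via R2 from span(i,i)
round 3: derive deriv(j,i) via R2 from span(j,i)
round 3: derive deriv(b,i) via R3 from deriv(b,j), span(j,i)
round 3: derive deriv(d,a) via R3 from deriv(d,i), span(i,a)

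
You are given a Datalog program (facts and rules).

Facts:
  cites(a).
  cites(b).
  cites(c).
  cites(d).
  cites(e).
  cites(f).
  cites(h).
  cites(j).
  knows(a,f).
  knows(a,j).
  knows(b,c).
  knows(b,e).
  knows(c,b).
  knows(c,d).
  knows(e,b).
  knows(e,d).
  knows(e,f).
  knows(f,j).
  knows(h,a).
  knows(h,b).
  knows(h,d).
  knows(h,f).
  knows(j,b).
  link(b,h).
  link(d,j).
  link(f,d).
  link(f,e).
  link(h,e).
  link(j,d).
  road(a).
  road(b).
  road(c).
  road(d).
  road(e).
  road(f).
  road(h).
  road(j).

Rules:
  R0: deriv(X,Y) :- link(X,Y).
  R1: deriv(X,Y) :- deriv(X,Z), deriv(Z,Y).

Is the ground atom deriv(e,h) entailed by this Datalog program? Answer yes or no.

no

round 1: derive deriv(b,h) via R0 from link(b,h)
round 1: derive deriv(d,j) via R0 from link(d,j)
round 1: derive deriv(f,d) via R0 from link(f,d)
round 1: derive deriv(f,e) via R0 from link(f,e)
round 1: derive deriv(h,e) via R0 from link(h,e)
round 1: derive deriv(j,d) via R0 from link(j,d)
round 2: derive deriv(b,e) via R1 from deriv(b,h), deriv(h,e)
round 2: derive deriv(d,d) via R1 from deriv(d,j), deriv(j,d)
round 2: derive deriv(f,j) via R1 from deriv(f,d), deriv(d,j)
round 2: derive deriv(j,j) via R1 from deriv(j,d), deriv(d,j)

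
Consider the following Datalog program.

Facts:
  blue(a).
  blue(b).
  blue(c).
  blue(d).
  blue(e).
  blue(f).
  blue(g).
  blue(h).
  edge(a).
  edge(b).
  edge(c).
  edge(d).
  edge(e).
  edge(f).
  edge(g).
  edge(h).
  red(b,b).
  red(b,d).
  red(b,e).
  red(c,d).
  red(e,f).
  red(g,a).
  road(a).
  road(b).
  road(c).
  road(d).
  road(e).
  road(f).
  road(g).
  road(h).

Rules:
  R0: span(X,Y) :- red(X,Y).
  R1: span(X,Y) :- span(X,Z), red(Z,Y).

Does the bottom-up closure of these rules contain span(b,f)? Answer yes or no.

round 1: derive span(b,b) via R0 from red(b,b)
round 1: derive span(b,d) via R0 from red(b,d)
round 1: derive span(b,e) via R0 from red(b,e)
round 1: derive span(c,d) via R0 from red(c,d)
round 1: derive span(e,f) via R0 from red(e,f)
round 1: derive span(g,a) via R0 from red(g,a)
round 2: derive span(b,f) via R1 from span(b,e), red(e,f)

yes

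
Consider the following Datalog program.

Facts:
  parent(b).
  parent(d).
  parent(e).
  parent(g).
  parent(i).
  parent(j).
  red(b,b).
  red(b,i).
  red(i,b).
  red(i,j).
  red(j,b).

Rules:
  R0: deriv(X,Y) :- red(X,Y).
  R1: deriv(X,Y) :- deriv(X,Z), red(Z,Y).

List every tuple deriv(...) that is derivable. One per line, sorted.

deriv(b,b)
deriv(b,i)
deriv(b,j)
deriv(i,b)
deriv(i,i)
deriv(i,j)
deriv(j,b)
deriv(j,i)
deriv(j,j)

round 1: derive deriv(b,b) via R0 from red(b,b)
round 1: derive deriv(b,i) via R0 from red(b,i)
round 1: derive deriv(i,b) via R0 from red(i,b)
round 1: derive deriv(i,j) via R0 from red(i,j)
round 1: derive deriv(j,b) via R0 from red(j,b)
round 2: derive deriv(b,j) via R1 from deriv(b,i), red(i,j)
round 2: derive deriv(i,i) via R1 from deriv(i,b), red(b,i)
round 2: derive deriv(j,i) via R1 from deriv(j,b), red(b,i)
round 3: derive deriv(j,j) via R1 from deriv(j,i), red(i,j)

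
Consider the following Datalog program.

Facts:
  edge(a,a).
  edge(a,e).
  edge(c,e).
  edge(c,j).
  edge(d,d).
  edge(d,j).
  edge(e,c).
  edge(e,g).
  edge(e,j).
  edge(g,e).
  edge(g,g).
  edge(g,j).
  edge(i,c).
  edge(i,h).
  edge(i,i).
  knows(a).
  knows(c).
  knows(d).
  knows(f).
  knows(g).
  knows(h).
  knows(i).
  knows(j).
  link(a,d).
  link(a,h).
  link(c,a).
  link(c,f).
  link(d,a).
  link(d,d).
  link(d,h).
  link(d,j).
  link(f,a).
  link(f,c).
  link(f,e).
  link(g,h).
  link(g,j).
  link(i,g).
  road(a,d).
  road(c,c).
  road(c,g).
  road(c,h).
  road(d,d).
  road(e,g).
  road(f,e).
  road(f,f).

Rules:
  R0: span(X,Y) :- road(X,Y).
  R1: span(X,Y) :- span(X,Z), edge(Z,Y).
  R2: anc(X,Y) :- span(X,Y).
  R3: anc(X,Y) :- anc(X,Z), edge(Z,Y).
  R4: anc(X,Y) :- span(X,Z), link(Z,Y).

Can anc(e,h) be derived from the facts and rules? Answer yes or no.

round 1: derive span(a,d) via R0 from road(a,d)
round 1: derive span(c,c) via R0 from road(c,c)
round 1: derive span(c,g) via R0 from road(c,g)
round 1: derive span(c,h) via R0 from road(c,h)
round 1: derive span(d,d) via R0 from road(d,d)
round 1: derive span(e,g) via R0 from road(e,g)
round 1: derive span(f,e) via R0 from road(f,e)
round 1: derive span(f,f) via R0 from road(f,f)
round 2: derive span(a,j) via R1 from span(a,d), edge(d,j)
round 2: derive span(c,e) via R1 from span(c,c), edge(c,e)
round 2: derive span(c,j) via R1 from span(c,c), edge(c,j)
round 2: derive span(d,j) via R1 from span(d,d), edge(d,j)
round 2: derive span(e,e) via R1 from span(e,g), edge(g,e)
round 2: derive span(e,j) via R1 from span(e,g), edge(g,j)
round 2: derive span(f,c) via R1 from span(f,e), edge(e,c)
round 2: derive span(f,g) via R1 from span(f,e), edge(e,g)
round 2: derive span(f,j) via R1 from span(f,e), edge(e,j)
round 2: derive anc(a,d) via R2 from span(a,d)
round 2: derive anc(c,c) via R2 from span(c,c)
round 2: derive anc(c,g) via R2 from span(c,g)
round 2: derive anc(c,h) via R2 from span(c,h)
round 2: derive anc(d,d) via R2 from span(d,d)
round 2: derive anc(e,g) via R2 from span(e,g)
round 2: derive anc(f,e) via R2 from span(f,e)
round 2: derive anc(f,f) via R2 from span(f,f)
round 2: derive anc(a,a) via R4 from span(a,d), link(d,a)
round 2: derive anc(a,h) via R4 from span(a,d), link(d,h)
round 2: derive anc(a,j) via R4 from span(a,d), link(d,j)
round 2: derive anc(c,a) via R4 from span(c,c), link(c,a)
round 2: derive anc(c,f) via R4 from span(c,c), link(c,f)
round 2: derive anc(c,j) via R4 from span(c,g), link(g,j)
round 2: derive anc(d,a) via R4 from span(d,d), link(d,a)
round 2: derive anc(d,h) via R4 from span(d,d), link(d,h)
round 2: derive anc(d,j) via R4 from span(d,d), link(d,j)
round 2: derive anc(e,h) via R4 from span(e,g), link(g,h)
round 2: derive anc(e,j) via R4 from span(e,g), link(g,j)
round 2: derive anc(f,a) via R4 from span(f,f), link(f,a)
round 2: derive anc(f,c) via R4 from span(f,f), link(f,c)
round 3: derive span(e,c) via R1 from span(e,e), edge(e,c)
round 3: derive anc(c,e) via R2 from span(c,e)
round 3: derive anc(e,e) via R2 from span(e,e)
round 3: derive anc(f,g) via R2 from span(f,g)
round 3: derive anc(f,j) via R2 from span(f,j)
round 3: derive anc(a,e) via R3 from anc(a,a), edge(a,e)
round 3: derive anc(d,e) via R3 from anc(d,a), edge(a,e)
round 3: derive anc(f,h) via R4 from span(f,g), link(g,h)
round 4: derive anc(e,c) via R2 from span(e,c)
round 4: derive anc(a,c) via R3 from anc(a,e), edge(e,c)
round 4: derive anc(a,g) via R3 from anc(a,e), edge(e,g)
round 4: derive anc(d,c) via R3 from anc(d,e), edge(e,c)
round 4: derive anc(d,g) via R3 from anc(d,e), edge(e,g)
round 4: derive anc(e,a) via R4 from span(e,c), link(c,a)
round 4: derive anc(e,f) via R4 from span(e,c), link(c,f)

yes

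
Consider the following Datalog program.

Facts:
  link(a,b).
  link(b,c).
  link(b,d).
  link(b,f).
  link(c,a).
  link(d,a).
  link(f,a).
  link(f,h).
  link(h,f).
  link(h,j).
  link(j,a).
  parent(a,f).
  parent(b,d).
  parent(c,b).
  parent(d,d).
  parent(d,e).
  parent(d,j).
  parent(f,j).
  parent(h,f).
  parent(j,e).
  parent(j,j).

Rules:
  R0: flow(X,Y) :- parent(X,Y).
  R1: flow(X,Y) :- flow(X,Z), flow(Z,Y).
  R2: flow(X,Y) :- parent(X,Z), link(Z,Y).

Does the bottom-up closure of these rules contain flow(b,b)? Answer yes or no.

round 1: derive flow(a,f) via R0 from parent(a,f)
round 1: derive flow(b,d) via R0 from parent(b,d)
round 1: derive flow(c,b) via R0 from parent(c,b)
round 1: derive flow(d,d) via R0 from parent(d,d)
round 1: derive flow(d,e) via R0 from parent(d,e)
round 1: derive flow(d,j) via R0 from parent(d,j)
round 1: derive flow(f,j) via R0 from parent(f,j)
round 1: derive flow(h,f) via R0 from parent(h,f)
round 1: derive flow(j,e) via R0 from parent(j,e)
round 1: derive flow(j,j) via R0 from parent(j,j)
round 1: derive flow(a,a) via R2 from parent(a,f), link(f,a)
round 1: derive flow(a,h) via R2 from parent(a,f), link(f,h)
round 1: derive flow(b,a) via R2 from parent(b,d), link(d,a)
round 1: derive flow(c,c) via R2 from parent(c,b), link(b,c)
round 1: derive flow(c,d) via R2 from parent(c,b), link(b,d)
round 1: derive flow(c,f) via R2 from parent(c,b), link(b,f)
round 1: derive flow(d,a) via R2 from parent(d,d), link(d,a)
round 1: derive flow(f,a) via R2 from parent(f,j), link(j,a)
round 1: derive flow(h,a) via R2 from parent(h,f), link(f,a)
round 1: derive flow(h,h) via R2 from parent(h,f), link(f,h)
round 1: derive flow(j,a) via R2 from parent(j,j), link(j,a)
round 2: derive flow(a,j) via R1 from flow(a,f), flow(f,j)
round 2: derive flow(b,e) via R1 from flow(b,d), flow(d,e)
round 2: derive flow(b,f) via R1 from flow(b,a), flow(a,f)
round 2: derive flow(b,h) via R1 from flow(b,a), flow(a,h)
round 2: derive flow(b,j) via R1 from flow(b,d), flow(d,j)
round 2: derive flow(c,a) via R1 from flow(c,b), flow(b,a)
round 2: derive flow(c,e) via R1 from flow(c,d), flow(d,e)
round 2: derive flow(c,j) via R1 from flow(c,d), flow(d,j)
round 2: derive flow(d,f) via R1 from flow(d,a), flow(a,f)
round 2: derive flow(d,h) via R1 from flow(d,a), flow(a,h)
round 2: derive flow(f,e) via R1 from flow(f,j), flow(j,e)
round 2: derive flow(f,f) via R1 from flow(f,a), flow(a,f)
round 2: derive flow(f,h) via R1 from flow(f,a), flow(a,h)
round 2: derive flow(h,j) via R1 from flow(h,f), flow(f,j)
round 2: derive flow(j,f) via R1 from flow(j,a), flow(a,f)
round 2: derive flow(j,h) via R1 from flow(j,a), flow(a,h)
round 3: derive flow(a,e) via R1 from flow(a,f), flow(f,e)
round 3: derive flow(c,h) via R1 from flow(c,a), flow(a,h)
round 3: derive flow(h,e) via R1 from flow(h,f), flow(f,e)

no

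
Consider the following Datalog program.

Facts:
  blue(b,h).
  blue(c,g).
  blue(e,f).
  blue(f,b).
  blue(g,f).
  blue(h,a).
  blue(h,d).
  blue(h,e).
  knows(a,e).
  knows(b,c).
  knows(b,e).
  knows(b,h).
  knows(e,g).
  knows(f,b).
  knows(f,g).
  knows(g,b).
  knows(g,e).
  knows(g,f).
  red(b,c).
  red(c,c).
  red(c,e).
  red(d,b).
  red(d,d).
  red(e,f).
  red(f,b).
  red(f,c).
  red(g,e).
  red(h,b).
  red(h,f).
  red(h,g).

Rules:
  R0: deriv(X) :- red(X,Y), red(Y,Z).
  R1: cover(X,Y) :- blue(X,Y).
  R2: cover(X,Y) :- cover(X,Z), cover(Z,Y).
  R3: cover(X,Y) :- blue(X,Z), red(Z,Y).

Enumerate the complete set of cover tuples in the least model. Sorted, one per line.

cover(b,a)
cover(b,b)
cover(b,c)
cover(b,d)
cover(b,e)
cover(b,f)
cover(b,g)
cover(b,h)
cover(c,a)
cover(c,b)
cover(c,c)
cover(c,d)
cover(c,e)
cover(c,f)
cover(c,g)
cover(c,h)
cover(e,a)
cover(e,b)
cover(e,c)
cover(e,d)
cover(e,e)
cover(e,f)
cover(e,g)
cover(e,h)
cover(f,a)
cover(f,b)
cover(f,c)
cover(f,d)
cover(f,e)
cover(f,f)
cover(f,g)
cover(f,h)
cover(g,a)
cover(g,b)
cover(g,c)
cover(g,d)
cover(g,e)
cover(g,f)
cover(g,g)
cover(g,h)
cover(h,a)
cover(h,b)
cover(h,c)
cover(h,d)
cover(h,e)
cover(h,f)
cover(h,g)
cover(h,h)

round 1: derive cover(b,h) via R1 from blue(b,h)
round 1: derive cover(c,g) via R1 from blue(c,g)
round 1: derive cover(e,f) via R1 from blue(e,f)
round 1: derive cover(f,b) via R1 from blue(f,b)
round 1: derive cover(g,f) via R1 from blue(g,f)
round 1: derive cover(h,a) via R1 from blue(h,a)
round 1: derive cover(h,d) via R1 from blue(h,d)
round 1: derive cover(h,e) via R1 from blue(h,e)
round 1: derive cover(b,b) via R3 from blue(b,h), red(h,b)
round 1: derive cover(b,f) via R3 from blue(b,h), red(h,f)
round 1: derive cover(b,g) via R3 from blue(b,h), red(h,g)
round 1: derive cover(c,e) via R3 from blue(c,g), red(g,e)
round 1: derive cover(e,b) via R3 from blue(e,f), red(f,b)
round 1: derive cover(e,c) via R3 from blue(e,f), red(f,c)
round 1: derive cover(f,c) via R3 from blue(f,b), red(b,c)
round 1: derive cover(g,b) via R3 from blue(g,f), red(f,b)
round 1: derive cover(g,c) via R3 from blue(g,f), red(f,c)
round 1: derive cover(h,b) via R3 from blue(h,d), red(d,b)
round 1: derive cover(h,f) via R3 from blue(h,e), red(e,f)
round 2: derive cover(b,a) via R2 from cover(b,h), cover(h,a)
round 2: derive cover(b,c) via R2 from cover(b,f), cover(f,c)
round 2: derive cover(b,d) via R2 from cover(b,h), cover(h,d)
round 2: derive cover(b,e) via R2 from cover(b,h), cover(h,e)
round 2: derive cover(c,b) via R2 from cover(c,e), cover(e,b)
round 2: derive cover(c,c) via R2 from cover(c,e), cover(e,c)
round 2: derive cover(c,f) via R2 from cover(c,e), cover(e,f)
round 2: derive cover(e,e) via R2 from cover(e,c), cover(c,e)
round 2: derive cover(e,g) via R2 from cover(e,b), cover(b,g)
round 2: derive cover(e,h) via R2 from cover(e,b), cover(b,h)
round 2: derive cover(f,e) via R2 from cover(f,c), cover(c,e)
round 2: derive cover(f,f) via R2 from cover(f,b), cover(b,f)
round 2: derive cover(f,g) via R2 from cover(f,b), cover(b,g)
round 2: derive cover(f,h) via R2 from cover(f,b), cover(b,h)
round 2: derive cover(g,e) via R2 from cover(g,c), cover(c,e)
round 2: derive cover(g,g) via R2 from cover(g,b), cover(b,g)
round 2: derive cover(g,h) via R2 from cover(g,b), cover(b,h)
round 2: derive cover(h,c) via R2 from cover(h,e), cover(e,c)
round 2: derive cover(h,g) via R2 from cover(h,b), cover(b,g)
round 2: derive cover(h,h) via R2 from cover(h,b), cover(b,h)
round 3: derive cover(c,a) via R2 from cover(c,b), cover(b,a)
round 3: derive cover(c,d) via R2 from cover(c,b), cover(b,d)
round 3: derive cover(c,h) via R2 from cover(c,b), cover(b,h)
round 3: derive cover(e,a) via R2 from cover(e,b), cover(b,a)
round 3: derive cover(e,d) via R2 from cover(e,b), cover(b,d)
round 3: derive cover(f,a) via R2 from cover(f,b), cover(b,a)
round 3: derive cover(f,d) via R2 from cover(f,b), cover(b,d)
round 3: derive cover(g,a) via R2 from cover(g,b), cover(b,a)
round 3: derive cover(g,d) via R2 from cover(g,b), cover(b,d)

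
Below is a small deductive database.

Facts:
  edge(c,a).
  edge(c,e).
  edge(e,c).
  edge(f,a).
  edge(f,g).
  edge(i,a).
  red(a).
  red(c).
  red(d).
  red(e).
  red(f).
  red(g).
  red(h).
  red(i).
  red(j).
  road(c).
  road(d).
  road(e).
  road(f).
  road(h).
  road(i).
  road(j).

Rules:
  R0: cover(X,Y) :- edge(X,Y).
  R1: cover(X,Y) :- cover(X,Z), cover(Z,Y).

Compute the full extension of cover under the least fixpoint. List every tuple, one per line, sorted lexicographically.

cover(c,a)
cover(c,c)
cover(c,e)
cover(e,a)
cover(e,c)
cover(e,e)
cover(f,a)
cover(f,g)
cover(i,a)

round 1: derive cover(c,a) via R0 from edge(c,a)
round 1: derive cover(c,e) via R0 from edge(c,e)
round 1: derive cover(e,c) via R0 from edge(e,c)
round 1: derive cover(f,a) via R0 from edge(f,a)
round 1: derive cover(f,g) via R0 from edge(f,g)
round 1: derive cover(i,a) via R0 from edge(i,a)
round 2: derive cover(c,c) via R1 from cover(c,e), cover(e,c)
round 2: derive cover(e,a) via R1 from cover(e,c), cover(c,a)
round 2: derive cover(e,e) via R1 from cover(e,c), cover(c,e)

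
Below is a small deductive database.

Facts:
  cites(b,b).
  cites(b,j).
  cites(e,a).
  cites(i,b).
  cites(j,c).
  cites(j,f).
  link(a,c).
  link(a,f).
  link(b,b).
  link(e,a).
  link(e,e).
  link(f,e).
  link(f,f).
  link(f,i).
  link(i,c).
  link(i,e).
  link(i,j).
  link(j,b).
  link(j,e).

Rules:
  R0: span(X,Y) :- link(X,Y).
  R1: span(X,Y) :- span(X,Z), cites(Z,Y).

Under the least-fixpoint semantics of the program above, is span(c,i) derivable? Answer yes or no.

no

round 1: derive span(a,c) via R0 from link(a,c)
round 1: derive span(a,f) via R0 from link(a,f)
round 1: derive span(b,b) via R0 from link(b,b)
round 1: derive span(e,a) via R0 from link(e,a)
round 1: derive span(e,e) via R0 from link(e,e)
round 1: derive span(f,e) via R0 from link(f,e)
round 1: derive span(f,f) via R0 from link(f,f)
round 1: derive span(f,i) via R0 from link(f,i)
round 1: derive span(i,c) via R0 from link(i,c)
round 1: derive span(i,e) via R0 from link(i,e)
round 1: derive span(i,j) via R0 from link(i,j)
round 1: derive span(j,b) via R0 from link(j,b)
round 1: derive span(j,e) via R0 from link(j,e)
round 2: derive span(b,j) via R1 from span(b,b), cites(b,j)
round 2: derive span(f,a) via R1 from span(f,e), cites(e,a)
round 2: derive span(f,b) via R1 from span(f,i), cites(i,b)
round 2: derive span(i,a) via R1 from span(i,e), cites(e,a)
round 2: derive span(i,f) via R1 from span(i,j), cites(j,f)
round 2: derive span(j,a) via R1 from span(j,e), cites(e,a)
round 2: derive span(j,j) via R1 from span(j,b), cites(b,j)
round 3: derive span(b,c) via R1 from span(b,j), cites(j,c)
round 3: derive span(b,f) via R1 from span(b,j), cites(j,f)
round 3: derive span(f,j) via R1 from span(f,b), cites(b,j)
round 3: derive span(j,c) via R1 from span(j,j), cites(j,c)
round 3: derive span(j,f) via R1 from span(j,j), cites(j,f)
round 4: derive span(f,c) via R1 from span(f,j), cites(j,c)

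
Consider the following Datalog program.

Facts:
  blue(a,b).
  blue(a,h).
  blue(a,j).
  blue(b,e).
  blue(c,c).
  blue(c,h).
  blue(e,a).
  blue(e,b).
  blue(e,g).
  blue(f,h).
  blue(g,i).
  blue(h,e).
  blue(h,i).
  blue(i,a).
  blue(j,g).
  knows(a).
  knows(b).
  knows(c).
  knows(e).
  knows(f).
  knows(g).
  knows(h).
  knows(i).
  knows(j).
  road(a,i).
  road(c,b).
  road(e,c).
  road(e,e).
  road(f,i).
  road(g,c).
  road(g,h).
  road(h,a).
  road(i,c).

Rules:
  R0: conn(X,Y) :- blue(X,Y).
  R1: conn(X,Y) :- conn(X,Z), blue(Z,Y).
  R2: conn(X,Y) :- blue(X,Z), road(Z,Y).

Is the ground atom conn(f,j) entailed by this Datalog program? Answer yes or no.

round 1: derive conn(a,b) via R0 from blue(a,b)
round 1: derive conn(a,h) via R0 from blue(a,h)
round 1: derive conn(a,j) via R0 from blue(a,j)
round 1: derive conn(b,e) via R0 from blue(b,e)
round 1: derive conn(c,c) via R0 from blue(c,c)
round 1: derive conn(c,h) via R0 from blue(c,h)
round 1: derive conn(e,a) via R0 from blue(e,a)
round 1: derive conn(e,b) via R0 from blue(e,b)
round 1: derive conn(e,g) via R0 from blue(e,g)
round 1: derive conn(f,h) via R0 from blue(f,h)
round 1: derive conn(g,i) via R0 from blue(g,i)
round 1: derive conn(h,e) via R0 from blue(h,e)
round 1: derive conn(h,i) via R0 from blue(h,i)
round 1: derive conn(i,a) via R0 from blue(i,a)
round 1: derive conn(j,g) via R0 from blue(j,g)
round 1: derive conn(a,a) via R2 from blue(a,h), road(h,a)
round 1: derive conn(b,c) via R2 from blue(b,e), road(e,c)
round 1: derive conn(c,a) via R2 from blue(c,h), road(h,a)
round 1: derive conn(c,b) via R2 from blue(c,c), road(c,b)
round 1: derive conn(e,c) via R2 from blue(e,g), road(g,c)
round 1: derive conn(e,h) via R2 from blue(e,g), road(g,h)
round 1: derive conn(e,i) via R2 from blue(e,a), road(a,i)
round 1: derive conn(f,a) via R2 from blue(f,h), road(h,a)
round 1: derive conn(g,c) via R2 from blue(g,i), road(i,c)
round 1: derive conn(h,c) via R2 from blue(h,e), road(e,c)
round 1: derive conn(i,i) via R2 from blue(i,a), road(a,i)
round 1: derive conn(j,c) via R2 from blue(j,g), road(g,c)
round 1: derive conn(j,h) via R2 from blue(j,g), road(g,h)
round 2: derive conn(a,e) via R1 from conn(a,b), blue(b,e)
round 2: derive conn(a,g) via R1 from conn(a,j), blue(j,g)
round 2: derive conn(a,i) via R1 from conn(a,h), blue(h,i)
round 2: derive conn(b,a) via R1 from conn(b,e), blue(e,a)
round 2: derive conn(b,b) via R1 from conn(b,e), blue(e,b)
round 2: derive conn(b,g) via R1 from conn(b,e), blue(e,g)
round 2: derive conn(b,h) via R1 from conn(b,c), blue(c,h)
round 2: derive conn(c,e) via R1 from conn(c,b), blue(b,e)
round 2: derive conn(c,i) via R1 from conn(c,h), blue(h,i)
round 2: derive conn(c,j) via R1 from conn(c,a), blue(a,j)
round 2: derive conn(e,e) via R1 from conn(e,b), blue(b,e)
round 2: derive conn(e,j) via R1 from conn(e,a), blue(a,j)
round 2: derive conn(f,b) via R1 from conn(f,a), blue(a,b)
round 2: derive conn(f,e) via R1 from conn(f,h), blue(h,e)
round 2: derive conn(f,i) via R1 from conn(f,h), blue(h,i)
round 2: derive conn(f,j) via R1 from conn(f,a), blue(a,j)
round 2: derive conn(g,a) via R1 from conn(g,i), blue(i,a)
round 2: derive conn(g,h) via R1 from conn(g,c), blue(c,h)
round 2: derive conn(h,a) via R1 from conn(h,e), blue(e,a)
round 2: derive conn(h,b) via R1 from conn(h,e), blue(e,b)
round 2: derive conn(h,g) via R1 from conn(h,e), blue(e,g)
round 2: derive conn(h,h) via R1 from conn(h,c), blue(c,h)
round 2: derive conn(i,b) via R1 from conn(i,a), blue(a,b)
round 2: derive conn(i,h) via R1 from conn(i,a), blue(a,h)
round 2: derive conn(i,j) via R1 from conn(i,a), blue(a,j)
round 2: derive conn(j,e) via R1 from conn(j,h), blue(h,e)
round 2: derive conn(j,i) via R1 from conn(j,g), blue(g,i)
round 3: derive conn(b,i) via R1 from conn(b,g), blue(g,i)
round 3: derive conn(b,j) via R1 from conn(b,a), blue(a,j)
round 3: derive conn(c,g) via R1 from conn(c,e), blue(e,g)
round 3: derive conn(f,g) via R1 from conn(f,e), blue(e,g)
round 3: derive conn(g,b) via R1 from conn(g,a), blue(a,b)
round 3: derive conn(g,e) via R1 from conn(g,h), blue(h,e)
round 3: derive conn(g,j) via R1 from conn(g,a), blue(a,j)
round 3: derive conn(h,j) via R1 from conn(h,a), blue(a,j)
round 3: derive conn(i,e) via R1 from conn(i,b), blue(b,e)
round 3: derive conn(i,g) via R1 from conn(i,j), blue(j,g)
round 3: derive conn(j,a) via R1 from conn(j,e), blue(e,a)
round 3: derive conn(j,b) via R1 from conn(j,e), blue(e,b)
round 4: derive conn(g,g) via R1 from conn(g,e), blue(e,g)
round 4: derive conn(j,j) via R1 from conn(j,a), blue(a,j)

yes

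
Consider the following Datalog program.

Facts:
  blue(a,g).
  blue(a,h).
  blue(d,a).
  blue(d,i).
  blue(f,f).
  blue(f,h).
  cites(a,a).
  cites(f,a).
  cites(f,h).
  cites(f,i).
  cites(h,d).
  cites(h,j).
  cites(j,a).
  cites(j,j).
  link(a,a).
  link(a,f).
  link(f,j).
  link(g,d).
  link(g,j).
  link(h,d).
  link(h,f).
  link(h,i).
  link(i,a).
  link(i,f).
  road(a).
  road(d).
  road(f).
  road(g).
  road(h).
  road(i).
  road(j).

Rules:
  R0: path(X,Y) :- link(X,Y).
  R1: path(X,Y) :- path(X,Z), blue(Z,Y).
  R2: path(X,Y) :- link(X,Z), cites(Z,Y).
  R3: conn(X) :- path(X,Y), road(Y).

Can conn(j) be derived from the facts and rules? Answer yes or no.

round 1: derive path(a,a) via R0 from link(a,a)
round 1: derive path(a,f) via R0 from link(a,f)
round 1: derive path(f,j) via R0 from link(f,j)
round 1: derive path(g,d) via R0 from link(g,d)
round 1: derive path(g,j) via R0 from link(g,j)
round 1: derive path(h,d) via R0 from link(h,d)
round 1: derive path(h,f) via R0 from link(h,f)
round 1: derive path(h,i) via R0 from link(h,i)
round 1: derive path(i,a) via R0 from link(i,a)
round 1: derive path(i,f) via R0 from link(i,f)
round 1: derive path(a,h) via R2 from link(a,f), cites(f,h)
round 1: derive path(a,i) via R2 from link(a,f), cites(f,i)
round 1: derive path(f,a) via R2 from link(f,j), cites(j,a)
round 1: derive path(g,a) via R2 from link(g,j), cites(j,a)
round 1: derive path(h,a) via R2 from link(h,f), cites(f,a)
round 1: derive path(h,h) via R2 from link(h,f), cites(f,h)
round 1: derive path(i,h) via R2 from link(i,f), cites(f,h)
round 1: derive path(i,i) via R2 from link(i,f), cites(f,i)
round 2: derive path(a,g) via R1 from path(a,a), blue(a,g)
round 2: derive path(f,g) via R1 from path(f,a), blue(a,g)
round 2: derive path(f,h) via R1 from path(f,a), blue(a,h)
round 2: derive path(g,g) via R1 from path(g,a), blue(a,g)
round 2: derive path(g,h) via R1 from path(g,a), blue(a,h)
round 2: derive path(g,i) via R1 from path(g,d), blue(d,i)
round 2: derive path(h,g) via R1 from path(h,a), blue(a,g)
round 2: derive path(i,g) via R1 from path(i,a), blue(a,g)
round 2: derive conn(a) via R3 from path(a,a), road(a)
round 2: derive conn(f) via R3 from path(f,a), road(a)
round 2: derive conn(g) via R3 from path(g,a), road(a)
round 2: derive conn(h) via R3 from path(h,a), road(a)
round 2: derive conn(i) via R3 from path(i,a), road(a)

no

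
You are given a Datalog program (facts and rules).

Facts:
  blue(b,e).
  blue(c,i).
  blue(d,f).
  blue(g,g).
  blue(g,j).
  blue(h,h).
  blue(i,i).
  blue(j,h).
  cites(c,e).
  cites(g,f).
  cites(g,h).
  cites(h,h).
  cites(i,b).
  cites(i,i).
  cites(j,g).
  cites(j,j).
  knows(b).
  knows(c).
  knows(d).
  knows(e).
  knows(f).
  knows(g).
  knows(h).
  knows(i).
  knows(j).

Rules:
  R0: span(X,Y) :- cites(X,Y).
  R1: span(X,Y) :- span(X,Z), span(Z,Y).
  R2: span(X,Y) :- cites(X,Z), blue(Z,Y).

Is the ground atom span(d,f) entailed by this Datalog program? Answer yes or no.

no

round 1: derive span(c,e) via R0 from cites(c,e)
round 1: derive span(g,f) via R0 from cites(g,f)
round 1: derive span(g,h) via R0 from cites(g,h)
round 1: derive span(h,h) via R0 from cites(h,h)
round 1: derive span(i,b) via R0 from cites(i,b)
round 1: derive span(i,i) via R0 from cites(i,i)
round 1: derive span(j,g) via R0 from cites(j,g)
round 1: derive span(j,j) via R0 from cites(j,j)
round 1: derive span(i,e) via R2 from cites(i,b), blue(b,e)
round 1: derive span(j,h) via R2 from cites(j,j), blue(j,h)
round 2: derive span(j,f) via R1 from span(j,g), span(g,f)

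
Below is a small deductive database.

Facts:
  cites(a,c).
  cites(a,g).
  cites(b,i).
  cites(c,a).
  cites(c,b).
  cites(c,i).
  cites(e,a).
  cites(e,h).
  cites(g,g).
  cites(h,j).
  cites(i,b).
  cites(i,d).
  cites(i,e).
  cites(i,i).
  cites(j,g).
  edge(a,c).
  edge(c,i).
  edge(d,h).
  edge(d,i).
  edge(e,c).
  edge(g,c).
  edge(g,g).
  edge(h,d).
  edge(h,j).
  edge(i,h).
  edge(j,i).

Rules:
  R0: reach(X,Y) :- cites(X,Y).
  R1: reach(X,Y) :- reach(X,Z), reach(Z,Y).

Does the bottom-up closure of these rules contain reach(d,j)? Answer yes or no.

no

round 1: derive reach(a,c) via R0 from cites(a,c)
round 1: derive reach(a,g) via R0 from cites(a,g)
round 1: derive reach(b,i) via R0 from cites(b,i)
round 1: derive reach(c,a) via R0 from cites(c,a)
round 1: derive reach(c,b) via R0 from cites(c,b)
round 1: derive reach(c,i) via R0 from cites(c,i)
round 1: derive reach(e,a) via R0 from cites(e,a)
round 1: derive reach(e,h) via R0 from cites(e,h)
round 1: derive reach(g,g) via R0 from cites(g,g)
round 1: derive reach(h,j) via R0 from cites(h,j)
round 1: derive reach(i,b) via R0 from cites(i,b)
round 1: derive reach(i,d) via R0 from cites(i,d)
round 1: derive reach(i,e) via R0 from cites(i,e)
round 1: derive reach(i,i) via R0 from cites(i,i)
round 1: derive reach(j,g) via R0 from cites(j,g)
round 2: derive reach(a,a) via R1 from reach(a,c), reach(c,a)
round 2: derive reach(a,b) via R1 from reach(a,c), reach(c,b)
round 2: derive reach(a,i) via R1 from reach(a,c), reach(c,i)
round 2: derive reach(b,b) via R1 from reach(b,i), reach(i,b)
round 2: derive reach(b,d) via R1 from reach(b,i), reach(i,d)
round 2: derive reach(b,e) via R1 from reach(b,i), reach(i,e)
round 2: derive reach(c,c) via R1 from reach(c,a), reach(a,c)
round 2: derive reach(c,d) via R1 from reach(c,i), reach(i,d)
round 2: derive reach(c,e) via R1 from reach(c,i), reach(i,e)
round 2: derive reach(c,g) via R1 from reach(c,a), reach(a,g)
round 2: derive reach(e,c) via R1 from reach(e,a), reach(a,c)
round 2: derive reach(e,g) via R1 from reach(e,a), reach(a,g)
round 2: derive reach(e,j) via R1 from reach(e,h), reach(h,j)
round 2: derive reach(h,g) via R1 from reach(h,j), reach(j,g)
round 2: derive reach(i,a) via R1 from reach(i,e), reach(e,a)
round 2: derive reach(i,h) via R1 from reach(i,e), reach(e,h)
round 3: derive reach(a,d) via R1 from reach(a,b), reach(b,d)
round 3: derive reach(a,e) via R1 from reach(a,b), reach(b,e)
round 3: derive reach(a,h) via R1 from reach(a,i), reach(i,h)
round 3: derive reach(b,a) via R1 from reach(b,e), reach(e,a)
round 3: derive reach(b,c) via R1 from reach(b,e), reach(e,c)
round 3: derive reach(b,g) via R1 from reach(b,e), reach(e,g)
round 3: derive reach(b,h) via R1 from reach(b,e), reach(e,h)
round 3: derive reach(b,j) via R1 from reach(b,e), reach(e,j)
round 3: derive reach(c,h) via R1 from reach(c,e), reach(e,h)
round 3: derive reach(c,j) via R1 from reach(c,e), reach(e,j)
round 3: derive reach(e,b) via R1 from reach(e,a), reach(a,b)
round 3: derive reach(e,d) via R1 from reach(e,c), reach(c,d)
round 3: derive reach(e,e) via R1 from reach(e,c), reach(c,e)
round 3: derive reach(e,i) via R1 from reach(e,a), reach(a,i)
round 3: derive reach(i,c) via R1 from reach(i,a), reach(a,c)
round 3: derive reach(i,g) via R1 from reach(i,a), reach(a,g)
round 3: derive reach(i,j) via R1 from reach(i,e), reach(e,j)
round 4: derive reach(a,j) via R1 from reach(a,b), reach(b,j)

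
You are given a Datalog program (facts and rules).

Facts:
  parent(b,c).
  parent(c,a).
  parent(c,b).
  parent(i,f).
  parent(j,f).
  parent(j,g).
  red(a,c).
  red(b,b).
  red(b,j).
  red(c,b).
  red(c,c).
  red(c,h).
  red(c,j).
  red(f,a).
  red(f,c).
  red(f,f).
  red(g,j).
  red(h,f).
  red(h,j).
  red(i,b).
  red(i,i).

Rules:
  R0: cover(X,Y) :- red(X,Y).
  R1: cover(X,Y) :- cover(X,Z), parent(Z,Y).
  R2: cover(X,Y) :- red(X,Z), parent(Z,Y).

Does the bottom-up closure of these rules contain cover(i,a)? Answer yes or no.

yes

round 1: derive cover(a,c) via R0 from red(a,c)
round 1: derive cover(b,b) via R0 from red(b,b)
round 1: derive cover(b,j) via R0 from red(b,j)
round 1: derive cover(c,b) via R0 from red(c,b)
round 1: derive cover(c,c) via R0 from red(c,c)
round 1: derive cover(c,h) via R0 from red(c,h)
round 1: derive cover(c,j) via R0 from red(c,j)
round 1: derive cover(f,a) via R0 from red(f,a)
round 1: derive cover(f,c) via R0 from red(f,c)
round 1: derive cover(f,f) via R0 from red(f,f)
round 1: derive cover(g,j) via R0 from red(g,j)
round 1: derive cover(h,f) via R0 from red(h,f)
round 1: derive cover(h,j) via R0 from red(h,j)
round 1: derive cover(i,b) via R0 from red(i,b)
round 1: derive cover(i,i) via R0 from red(i,i)
round 1: derive cover(a,a) via R2 from red(a,c), parent(c,a)
round 1: derive cover(a,b) via R2 from red(a,c), parent(c,b)
round 1: derive cover(b,c) via R2 from red(b,b), parent(b,c)
round 1: derive cover(b,f) via R2 from red(b,j), parent(j,f)
round 1: derive cover(b,g) via R2 from red(b,j), parent(j,g)
round 1: derive cover(c,a) via R2 from red(c,c), parent(c,a)
round 1: derive cover(c,f) via R2 from red(c,j), parent(j,f)
round 1: derive cover(c,g) via R2 from red(c,j), parent(j,g)
round 1: derive cover(f,b) via R2 from red(f,c), parent(c,b)
round 1: derive cover(g,f) via R2 from red(g,j), parent(j,f)
round 1: derive cover(g,g) via R2 from red(g,j), parent(j,g)
round 1: derive cover(h,g) via R2 from red(h,j), parent(j,g)
round 1: derive cover(i,c) via R2 from red(i,b), parent(b,c)
round 1: derive cover(i,f) via R2 from red(i,i), parent(i,f)
round 2: derive cover(b,a) via R1 from cover(b,c), parent(c,a)
round 2: derive cover(i,a) via R1 from cover(i,c), parent(c,a)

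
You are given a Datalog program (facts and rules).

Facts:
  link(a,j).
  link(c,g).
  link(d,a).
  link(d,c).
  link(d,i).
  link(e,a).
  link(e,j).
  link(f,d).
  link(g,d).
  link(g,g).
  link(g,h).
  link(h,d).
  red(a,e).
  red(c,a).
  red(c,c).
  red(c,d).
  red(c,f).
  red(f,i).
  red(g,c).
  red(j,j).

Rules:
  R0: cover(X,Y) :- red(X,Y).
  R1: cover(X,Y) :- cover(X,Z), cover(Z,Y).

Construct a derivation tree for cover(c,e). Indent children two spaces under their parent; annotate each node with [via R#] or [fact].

cover(c,e)  [via R1]
  cover(c,a)  [via R0]
    red(c,a)  [fact]
  cover(a,e)  [via R0]
    red(a,e)  [fact]

round 1: derive cover(a,e) via R0 from red(a,e)
round 1: derive cover(c,a) via R0 from red(c,a)
round 1: derive cover(c,c) via R0 from red(c,c)
round 1: derive cover(c,d) via R0 from red(c,d)
round 1: derive cover(c,f) via R0 from red(c,f)
round 1: derive cover(f,i) via R0 from red(f,i)
round 1: derive cover(g,c) via R0 from red(g,c)
round 1: derive cover(j,j) via R0 from red(j,j)
round 2: derive cover(c,e) via R1 from cover(c,a), cover(a,e)
round 2: derive cover(c,i) via R1 from cover(c,f), cover(f,i)
round 2: derive cover(g,a) via R1 from cover(g,c), cover(c,a)
round 2: derive cover(g,d) via R1 from cover(g,c), cover(c,d)
round 2: derive cover(g,f) via R1 from cover(g,c), cover(c,f)
round 3: derive cover(g,e) via R1 from cover(g,a), cover(a,e)
round 3: derive cover(g,i) via R1 from cover(g,c), cover(c,i)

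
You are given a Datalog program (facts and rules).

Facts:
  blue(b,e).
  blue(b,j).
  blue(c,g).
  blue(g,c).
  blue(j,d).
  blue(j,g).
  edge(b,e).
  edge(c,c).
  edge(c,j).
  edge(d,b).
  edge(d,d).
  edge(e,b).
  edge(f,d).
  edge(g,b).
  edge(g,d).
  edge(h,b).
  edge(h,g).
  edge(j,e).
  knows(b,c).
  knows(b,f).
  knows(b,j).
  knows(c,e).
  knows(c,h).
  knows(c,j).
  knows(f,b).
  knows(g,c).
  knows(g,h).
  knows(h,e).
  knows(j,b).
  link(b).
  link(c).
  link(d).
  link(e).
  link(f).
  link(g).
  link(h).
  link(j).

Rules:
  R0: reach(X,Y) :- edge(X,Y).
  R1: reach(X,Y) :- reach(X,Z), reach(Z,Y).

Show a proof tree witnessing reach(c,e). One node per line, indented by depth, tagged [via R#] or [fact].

reach(c,e)  [via R1]
  reach(c,j)  [via R0]
    edge(c,j)  [fact]
  reach(j,e)  [via R0]
    edge(j,e)  [fact]

round 1: derive reach(b,e) via R0 from edge(b,e)
round 1: derive reach(c,c) via R0 from edge(c,c)
round 1: derive reach(c,j) via R0 from edge(c,j)
round 1: derive reach(d,b) via R0 from edge(d,b)
round 1: derive reach(d,d) via R0 from edge(d,d)
round 1: derive reach(e,b) via R0 from edge(e,b)
round 1: derive reach(f,d) via R0 from edge(f,d)
round 1: derive reach(g,b) via R0 from edge(g,b)
round 1: derive reach(g,d) via R0 from edge(g,d)
round 1: derive reach(h,b) via R0 from edge(h,b)
round 1: derive reach(h,g) via R0 from edge(h,g)
round 1: derive reach(j,e) via R0 from edge(j,e)
round 2: derive reach(b,b) via R1 from reach(b,e), reach(e,b)
round 2: derive reach(c,e) via R1 from reach(c,j), reach(j,e)
round 2: derive reach(d,e) via R1 from reach(d,b), reach(b,e)
round 2: derive reach(e,e) via R1 from reach(e,b), reach(b,e)
round 2: derive reach(f,b) via R1 from reach(f,d), reach(d,b)
round 2: derive reach(g,e) via R1 from reach(g,b), reach(b,e)
round 2: derive reach(h,d) via R1 from reach(h,g), reach(g,d)
round 2: derive reach(h,e) via R1 from reach(h,b), reach(b,e)
round 2: derive reach(j,b) via R1 from reach(j,e), reach(e,b)
round 3: derive reach(c,b) via R1 from reach(c,e), reach(e,b)
round 3: derive reach(f,e) via R1 from reach(f,b), reach(b,e)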